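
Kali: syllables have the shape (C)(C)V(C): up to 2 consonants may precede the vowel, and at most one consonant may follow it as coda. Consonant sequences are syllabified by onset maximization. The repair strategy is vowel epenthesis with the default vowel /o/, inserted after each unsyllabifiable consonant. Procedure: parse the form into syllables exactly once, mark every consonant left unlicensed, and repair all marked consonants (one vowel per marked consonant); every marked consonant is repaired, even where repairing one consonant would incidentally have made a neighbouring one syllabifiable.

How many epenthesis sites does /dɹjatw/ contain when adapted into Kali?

2

The unsyllabifiable consonants are /d/, /w/; each receives one epenthetic vowel.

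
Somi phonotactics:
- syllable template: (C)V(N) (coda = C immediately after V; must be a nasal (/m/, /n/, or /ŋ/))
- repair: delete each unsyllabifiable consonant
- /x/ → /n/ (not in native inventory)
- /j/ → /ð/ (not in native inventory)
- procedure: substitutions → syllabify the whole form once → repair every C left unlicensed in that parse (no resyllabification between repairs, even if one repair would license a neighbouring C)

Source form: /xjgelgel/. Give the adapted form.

gege

Substitution: /x/ → /n/, /j/ → /ð/, giving /nðgelgel/.
Syllabifying with onset maximization leaves /n/, /ð/, /l/, /l/ stranded (only a nasal (/m/, /n/, or /ŋ/) is licensed in coda position; onsets are limited to one consonant).
Deletion applies to /n/, /ð/, /l/, /l/.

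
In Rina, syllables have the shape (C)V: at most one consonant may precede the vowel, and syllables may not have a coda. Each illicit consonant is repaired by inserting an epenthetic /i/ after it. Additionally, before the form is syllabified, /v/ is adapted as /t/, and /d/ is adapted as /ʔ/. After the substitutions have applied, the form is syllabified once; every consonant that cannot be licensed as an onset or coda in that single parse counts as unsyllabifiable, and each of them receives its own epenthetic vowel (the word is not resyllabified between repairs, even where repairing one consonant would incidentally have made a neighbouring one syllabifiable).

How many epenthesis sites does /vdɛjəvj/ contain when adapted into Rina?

After substitution the input is /tʔɛjətj/.
The unsyllabifiable consonants are /t/, /t/, /j/; each receives one epenthetic vowel.

3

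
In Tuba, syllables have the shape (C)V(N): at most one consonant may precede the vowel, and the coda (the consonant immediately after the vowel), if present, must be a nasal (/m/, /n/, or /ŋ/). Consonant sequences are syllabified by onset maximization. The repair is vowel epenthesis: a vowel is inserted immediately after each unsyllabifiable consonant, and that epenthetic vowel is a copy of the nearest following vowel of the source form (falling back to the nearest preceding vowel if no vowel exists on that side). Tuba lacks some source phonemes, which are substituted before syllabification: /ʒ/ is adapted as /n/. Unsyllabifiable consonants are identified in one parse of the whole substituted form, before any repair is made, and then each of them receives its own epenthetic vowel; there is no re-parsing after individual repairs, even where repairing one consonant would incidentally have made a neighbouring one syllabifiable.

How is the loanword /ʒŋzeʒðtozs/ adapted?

Substitution: /ʒ/ → /n/, giving /nŋzenðtozs/.
Syllabifying with onset maximization leaves /n/, /ŋ/, /ð/, /z/, /s/ stranded (only a nasal (/m/, /n/, or /ŋ/) is licensed in coda position; onsets are limited to one consonant).
Each unlicensed consonant becomes the onset of a new syllable: /n/ → /ne/, /ŋ/ → /ŋe/, /ð/ → /ðo/, /z/ → /zo/, /s/ → /so/.

neŋezenðotozoso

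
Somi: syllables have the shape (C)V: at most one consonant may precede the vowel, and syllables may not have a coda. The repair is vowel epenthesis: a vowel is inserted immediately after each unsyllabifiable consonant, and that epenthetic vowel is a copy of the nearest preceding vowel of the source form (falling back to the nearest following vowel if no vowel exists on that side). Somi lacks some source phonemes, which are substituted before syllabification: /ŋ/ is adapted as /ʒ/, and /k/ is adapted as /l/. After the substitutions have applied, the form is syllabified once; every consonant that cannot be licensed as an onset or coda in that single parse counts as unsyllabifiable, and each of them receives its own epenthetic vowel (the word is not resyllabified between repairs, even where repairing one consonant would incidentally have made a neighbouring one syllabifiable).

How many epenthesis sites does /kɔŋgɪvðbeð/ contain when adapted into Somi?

4

After substitution the input is /lɔʒgɪvðbeð/.
The unsyllabifiable consonants are /ʒ/, /v/, /ð/, /ð/; each receives one epenthetic vowel.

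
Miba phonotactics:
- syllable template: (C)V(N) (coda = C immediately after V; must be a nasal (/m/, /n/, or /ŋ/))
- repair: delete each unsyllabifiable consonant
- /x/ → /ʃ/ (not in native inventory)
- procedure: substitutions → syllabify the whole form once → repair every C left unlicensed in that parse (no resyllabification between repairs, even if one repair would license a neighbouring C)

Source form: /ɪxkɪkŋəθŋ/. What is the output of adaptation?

Substitution: /x/ → /ʃ/, giving /ɪʃkɪkŋəθŋ/.
The consonants /ʃ/, /k/, /θ/, /ŋ/ cannot be parsed into a legal (C)V(N) syllable (only a nasal (/m/, /n/, or /ŋ/) is licensed in coda position; onsets are limited to one consonant).
Each unlicensed consonant is deleted: /ʃ/, /k/, /θ/, /ŋ/.

ɪkɪŋə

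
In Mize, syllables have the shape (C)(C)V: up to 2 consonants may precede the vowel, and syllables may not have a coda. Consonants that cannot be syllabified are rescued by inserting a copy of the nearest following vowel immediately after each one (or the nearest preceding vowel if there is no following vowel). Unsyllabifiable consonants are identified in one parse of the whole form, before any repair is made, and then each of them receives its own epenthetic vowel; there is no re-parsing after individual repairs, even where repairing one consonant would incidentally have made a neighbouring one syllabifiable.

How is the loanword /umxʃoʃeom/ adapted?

umoxʃoʃeomo

The consonants /m/, /m/ cannot be parsed into a legal (C)(C)V syllable (no codas are permitted; onsets may contain at most 2 consonants).
Epenthesis after each stranded consonant: /m/ → /mo/, /m/ → /mo/.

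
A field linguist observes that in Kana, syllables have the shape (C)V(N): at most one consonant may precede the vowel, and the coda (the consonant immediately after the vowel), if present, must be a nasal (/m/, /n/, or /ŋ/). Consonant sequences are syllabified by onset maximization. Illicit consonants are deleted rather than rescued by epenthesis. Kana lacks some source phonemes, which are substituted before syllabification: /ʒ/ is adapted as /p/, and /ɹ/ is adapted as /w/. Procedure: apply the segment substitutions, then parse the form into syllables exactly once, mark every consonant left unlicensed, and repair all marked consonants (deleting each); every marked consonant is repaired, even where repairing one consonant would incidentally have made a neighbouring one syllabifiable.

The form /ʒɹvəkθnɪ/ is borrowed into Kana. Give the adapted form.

vənɪ

Substitution: /ʒ/ → /p/, /ɹ/ → /w/, giving /pwvəkθnɪ/.
The consonants /p/, /w/, /k/, /θ/ cannot be parsed into a legal (C)V(N) syllable (only a nasal (/m/, /n/, or /ŋ/) is licensed in coda position; onsets are limited to one consonant).
Deletion applies to /p/, /w/, /k/, /θ/.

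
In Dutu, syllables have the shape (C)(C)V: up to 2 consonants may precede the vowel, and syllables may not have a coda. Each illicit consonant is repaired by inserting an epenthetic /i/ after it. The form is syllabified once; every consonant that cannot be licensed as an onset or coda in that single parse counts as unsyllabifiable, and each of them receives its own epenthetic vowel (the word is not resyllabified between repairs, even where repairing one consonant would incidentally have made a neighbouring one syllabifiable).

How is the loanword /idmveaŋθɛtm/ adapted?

idimveaŋθɛtimi

The consonants /d/, /t/, /m/ cannot be parsed into a legal (C)(C)V syllable (no codas are permitted; onsets may contain at most 2 consonants).
Epenthesis after each stranded consonant: /d/ → /di/, /t/ → /ti/, /m/ → /mi/.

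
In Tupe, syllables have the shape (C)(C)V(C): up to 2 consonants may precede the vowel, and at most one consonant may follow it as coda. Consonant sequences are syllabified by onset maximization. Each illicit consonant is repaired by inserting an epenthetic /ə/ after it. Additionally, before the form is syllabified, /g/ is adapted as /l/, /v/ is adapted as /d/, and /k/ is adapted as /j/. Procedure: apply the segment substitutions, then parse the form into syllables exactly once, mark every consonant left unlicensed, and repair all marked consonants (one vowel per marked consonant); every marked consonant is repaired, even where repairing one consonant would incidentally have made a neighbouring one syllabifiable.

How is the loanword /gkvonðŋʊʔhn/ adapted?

Substitution: /g/ → /l/, /k/ → /j/, /v/ → /d/, giving /ljdonðŋʊʔhn/.
Under (C)(C)V(C), the unsyllabifiable consonants are /l/, /h/, /n/ (at most one coda consonant is licensed; onsets may contain at most 2 consonants).
Each unlicensed consonant becomes the onset of a new syllable: /l/ → /lə/, /h/ → /hə/, /n/ → /nə/.

ləjdonðŋʊʔhənə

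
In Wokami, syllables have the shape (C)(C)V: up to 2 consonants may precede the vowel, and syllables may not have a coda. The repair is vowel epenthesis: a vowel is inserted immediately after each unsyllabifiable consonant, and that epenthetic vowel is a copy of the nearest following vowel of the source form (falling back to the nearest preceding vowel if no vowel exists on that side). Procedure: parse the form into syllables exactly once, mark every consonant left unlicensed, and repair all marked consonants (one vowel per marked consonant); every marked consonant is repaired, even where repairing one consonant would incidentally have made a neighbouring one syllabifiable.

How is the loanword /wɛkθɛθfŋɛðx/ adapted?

Syllabifying with onset maximization leaves /θ/, /ð/, /x/ stranded (no codas are permitted; onsets may contain at most 2 consonants).
Inserting the epenthetic vowel yields /θ/ → /θɛ/, /ð/ → /ðɛ/, /x/ → /xɛ/.

wɛkθɛθɛfŋɛðɛxɛ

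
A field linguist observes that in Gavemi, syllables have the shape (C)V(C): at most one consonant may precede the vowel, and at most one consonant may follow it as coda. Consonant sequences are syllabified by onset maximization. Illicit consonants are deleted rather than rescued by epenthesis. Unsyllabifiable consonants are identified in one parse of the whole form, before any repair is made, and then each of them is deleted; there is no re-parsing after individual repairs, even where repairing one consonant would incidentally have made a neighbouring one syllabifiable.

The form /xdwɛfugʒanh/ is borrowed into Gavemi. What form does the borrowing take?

Syllabifying with onset maximization leaves /x/, /d/, /h/ stranded (at most one coda consonant is licensed; onsets are limited to one consonant).
Each unlicensed consonant is deleted: /x/, /d/, /h/.

wɛfugʒan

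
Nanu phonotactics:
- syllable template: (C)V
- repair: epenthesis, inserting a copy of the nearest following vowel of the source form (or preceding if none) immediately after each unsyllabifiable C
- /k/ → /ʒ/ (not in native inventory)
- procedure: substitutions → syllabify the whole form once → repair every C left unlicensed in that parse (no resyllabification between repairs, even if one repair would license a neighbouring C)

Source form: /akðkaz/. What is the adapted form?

aʒaðaʒaza

Substitution: /k/ → /ʒ/, giving /aʒðʒaz/.
Syllabifying with onset maximization leaves /ʒ/, /ð/, /z/ stranded (no codas are permitted; onsets are limited to one consonant).
Inserting the epenthetic vowel yields /ʒ/ → /ʒa/, /ð/ → /ða/, /z/ → /za/.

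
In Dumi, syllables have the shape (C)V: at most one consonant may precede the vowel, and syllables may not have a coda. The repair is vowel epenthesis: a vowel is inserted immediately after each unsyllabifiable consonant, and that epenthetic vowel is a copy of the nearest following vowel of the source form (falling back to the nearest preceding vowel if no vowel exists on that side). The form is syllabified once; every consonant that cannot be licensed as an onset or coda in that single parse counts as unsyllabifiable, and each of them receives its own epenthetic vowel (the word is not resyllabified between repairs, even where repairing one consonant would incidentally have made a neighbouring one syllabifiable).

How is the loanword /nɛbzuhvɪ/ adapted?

nɛbuzuhɪvɪ

Under (C)V, the unsyllabifiable consonants are /b/, /h/ (no codas are permitted; onsets are limited to one consonant).
Each unlicensed consonant becomes the onset of a new syllable: /b/ → /bu/, /h/ → /hɪ/.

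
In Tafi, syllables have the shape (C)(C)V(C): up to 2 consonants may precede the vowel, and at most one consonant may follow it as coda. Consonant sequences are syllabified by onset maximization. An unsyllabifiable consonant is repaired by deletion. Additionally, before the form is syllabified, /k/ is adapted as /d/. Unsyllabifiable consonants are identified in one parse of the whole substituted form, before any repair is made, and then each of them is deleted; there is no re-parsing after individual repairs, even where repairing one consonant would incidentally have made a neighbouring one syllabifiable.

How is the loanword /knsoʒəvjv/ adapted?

nsoʒəv

Substitution: /k/ → /d/, giving /dnsoʒəvjv/.
The consonants /d/, /j/, /v/ cannot be parsed into a legal (C)(C)V(C) syllable (at most one coda consonant is licensed; onsets may contain at most 2 consonants).
Deletion applies to /d/, /j/, /v/.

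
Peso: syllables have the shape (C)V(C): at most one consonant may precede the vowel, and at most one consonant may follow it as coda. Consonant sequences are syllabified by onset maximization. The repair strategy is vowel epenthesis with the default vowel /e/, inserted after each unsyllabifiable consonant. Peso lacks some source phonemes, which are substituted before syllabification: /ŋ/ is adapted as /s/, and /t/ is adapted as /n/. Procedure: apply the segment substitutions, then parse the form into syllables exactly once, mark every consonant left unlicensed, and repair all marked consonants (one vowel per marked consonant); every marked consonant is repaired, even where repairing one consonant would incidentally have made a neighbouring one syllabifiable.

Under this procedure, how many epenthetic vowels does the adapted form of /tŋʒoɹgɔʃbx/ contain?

After substitution the input is /nsʒoɹgɔʃbx/.
The unsyllabifiable consonants are /n/, /s/, /b/, /x/; each receives one epenthetic vowel.

4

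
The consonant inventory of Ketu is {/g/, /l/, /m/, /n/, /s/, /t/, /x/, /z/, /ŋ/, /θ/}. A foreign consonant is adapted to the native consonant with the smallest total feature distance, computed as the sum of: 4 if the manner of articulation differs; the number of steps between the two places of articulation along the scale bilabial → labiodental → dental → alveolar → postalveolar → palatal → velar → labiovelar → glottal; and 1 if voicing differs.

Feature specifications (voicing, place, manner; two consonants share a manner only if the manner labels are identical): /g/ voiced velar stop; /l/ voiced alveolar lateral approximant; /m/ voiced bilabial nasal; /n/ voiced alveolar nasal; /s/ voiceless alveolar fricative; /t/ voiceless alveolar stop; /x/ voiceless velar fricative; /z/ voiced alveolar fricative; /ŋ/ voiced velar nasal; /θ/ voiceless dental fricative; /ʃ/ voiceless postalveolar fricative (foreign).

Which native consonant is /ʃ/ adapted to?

s

/s/ is closest: same manner (fricative), place distance 1 (postalveolar→alveolar), same voicing; total 1. Next closest is /x/ at distance 2.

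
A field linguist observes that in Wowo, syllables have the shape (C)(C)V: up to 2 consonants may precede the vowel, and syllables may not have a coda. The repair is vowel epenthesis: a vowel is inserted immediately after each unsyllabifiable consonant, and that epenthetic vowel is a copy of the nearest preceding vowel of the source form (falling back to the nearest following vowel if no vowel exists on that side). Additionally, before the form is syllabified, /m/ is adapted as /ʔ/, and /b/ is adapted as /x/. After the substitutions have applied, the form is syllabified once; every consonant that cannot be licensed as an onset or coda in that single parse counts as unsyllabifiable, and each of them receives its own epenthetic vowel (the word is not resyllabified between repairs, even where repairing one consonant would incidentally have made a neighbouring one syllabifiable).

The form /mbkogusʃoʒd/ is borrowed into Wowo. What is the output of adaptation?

ʔoxkogusʃoʒodo

Substitution: /m/ → /ʔ/, /b/ → /x/, giving /ʔxkogusʃoʒd/.
The consonants /ʔ/, /ʒ/, /d/ cannot be parsed into a legal (C)(C)V syllable (no codas are permitted; onsets may contain at most 2 consonants).
Each unlicensed consonant becomes the onset of a new syllable: /ʔ/ → /ʔo/, /ʒ/ → /ʒo/, /d/ → /do/.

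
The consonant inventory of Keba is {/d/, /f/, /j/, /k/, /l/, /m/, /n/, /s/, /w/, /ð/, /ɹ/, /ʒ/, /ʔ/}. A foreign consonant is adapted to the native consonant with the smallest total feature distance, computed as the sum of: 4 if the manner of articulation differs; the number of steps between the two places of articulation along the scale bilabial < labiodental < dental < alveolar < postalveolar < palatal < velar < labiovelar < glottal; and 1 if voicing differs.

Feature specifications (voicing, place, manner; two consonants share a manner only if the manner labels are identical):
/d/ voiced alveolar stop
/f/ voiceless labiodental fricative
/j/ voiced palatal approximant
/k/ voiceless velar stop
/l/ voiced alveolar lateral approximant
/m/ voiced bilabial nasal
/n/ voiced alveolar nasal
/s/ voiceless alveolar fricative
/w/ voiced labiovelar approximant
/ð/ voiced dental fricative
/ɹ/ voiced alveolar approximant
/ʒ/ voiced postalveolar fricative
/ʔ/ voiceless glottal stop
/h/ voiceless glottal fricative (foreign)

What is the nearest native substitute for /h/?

/ʔ/ is closest: manner differs (fricative→stop, +4), place distance 0 (glottal→glottal), same voicing; total 4. Next closest is /s/ at distance 5.

ʔ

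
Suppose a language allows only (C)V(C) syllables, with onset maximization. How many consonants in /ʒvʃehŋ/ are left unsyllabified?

Under (C)V(C), the unsyllabifiable consonants are /ʒ/, /v/, /ŋ/ (at most one coda consonant is licensed; onsets are limited to one consonant).

3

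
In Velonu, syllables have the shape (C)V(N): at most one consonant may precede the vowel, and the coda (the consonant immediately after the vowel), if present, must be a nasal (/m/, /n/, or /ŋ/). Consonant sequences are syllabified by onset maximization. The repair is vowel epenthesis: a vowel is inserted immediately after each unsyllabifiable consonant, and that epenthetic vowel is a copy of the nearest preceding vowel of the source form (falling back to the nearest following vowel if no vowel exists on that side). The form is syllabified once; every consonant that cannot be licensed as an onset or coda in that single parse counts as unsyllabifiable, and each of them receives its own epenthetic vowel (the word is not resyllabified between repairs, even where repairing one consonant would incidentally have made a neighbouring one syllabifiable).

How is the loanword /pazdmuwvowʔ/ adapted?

pazadamuwuvowoʔo

Syllabifying with onset maximization leaves /z/, /d/, /w/, /w/, /ʔ/ stranded (only a nasal (/m/, /n/, or /ŋ/) is licensed in coda position; onsets are limited to one consonant).
Epenthesis after each stranded consonant: /z/ → /za/, /d/ → /da/, /w/ → /wu/, /w/ → /wo/, /ʔ/ → /ʔo/.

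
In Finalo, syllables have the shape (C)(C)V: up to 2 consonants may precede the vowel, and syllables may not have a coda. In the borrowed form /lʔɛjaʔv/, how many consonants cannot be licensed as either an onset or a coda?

2

Syllabifying with onset maximization leaves /ʔ/, /v/ stranded (no codas are permitted; onsets may contain at most 2 consonants).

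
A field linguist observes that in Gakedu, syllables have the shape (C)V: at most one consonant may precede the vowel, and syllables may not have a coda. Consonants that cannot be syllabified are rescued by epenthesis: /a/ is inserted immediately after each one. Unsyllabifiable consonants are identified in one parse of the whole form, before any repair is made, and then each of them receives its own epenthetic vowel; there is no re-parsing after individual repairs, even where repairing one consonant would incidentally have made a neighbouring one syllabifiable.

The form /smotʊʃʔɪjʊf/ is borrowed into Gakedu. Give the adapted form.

samotʊʃaʔɪjʊfa

The consonants /s/, /ʃ/, /f/ cannot be parsed into a legal (C)V syllable (no codas are permitted; onsets are limited to one consonant).
Each unlicensed consonant becomes the onset of a new syllable: /s/ → /sa/, /ʃ/ → /ʃa/, /f/ → /fa/.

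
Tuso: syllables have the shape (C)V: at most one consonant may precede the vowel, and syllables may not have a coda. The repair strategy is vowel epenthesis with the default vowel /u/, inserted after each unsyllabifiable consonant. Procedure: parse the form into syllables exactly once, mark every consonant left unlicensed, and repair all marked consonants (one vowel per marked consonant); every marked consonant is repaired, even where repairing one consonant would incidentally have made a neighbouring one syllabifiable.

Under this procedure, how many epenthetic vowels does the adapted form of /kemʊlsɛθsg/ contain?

4

The unsyllabifiable consonants are /l/, /θ/, /s/, /g/; each receives one epenthetic vowel.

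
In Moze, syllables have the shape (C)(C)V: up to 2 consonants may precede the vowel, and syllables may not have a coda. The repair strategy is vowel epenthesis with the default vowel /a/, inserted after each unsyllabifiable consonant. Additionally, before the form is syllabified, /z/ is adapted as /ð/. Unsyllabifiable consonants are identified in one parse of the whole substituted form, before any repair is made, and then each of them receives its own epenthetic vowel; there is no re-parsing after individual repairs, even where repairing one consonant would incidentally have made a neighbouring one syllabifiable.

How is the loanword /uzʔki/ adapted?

Substitution: /z/ → /ð/, giving /uðʔki/.
The consonants /ð/ cannot be parsed into a legal (C)(C)V syllable (no codas are permitted; onsets may contain at most 2 consonants).
Each unlicensed consonant becomes the onset of a new syllable: /ð/ → /ða/.

uðaʔki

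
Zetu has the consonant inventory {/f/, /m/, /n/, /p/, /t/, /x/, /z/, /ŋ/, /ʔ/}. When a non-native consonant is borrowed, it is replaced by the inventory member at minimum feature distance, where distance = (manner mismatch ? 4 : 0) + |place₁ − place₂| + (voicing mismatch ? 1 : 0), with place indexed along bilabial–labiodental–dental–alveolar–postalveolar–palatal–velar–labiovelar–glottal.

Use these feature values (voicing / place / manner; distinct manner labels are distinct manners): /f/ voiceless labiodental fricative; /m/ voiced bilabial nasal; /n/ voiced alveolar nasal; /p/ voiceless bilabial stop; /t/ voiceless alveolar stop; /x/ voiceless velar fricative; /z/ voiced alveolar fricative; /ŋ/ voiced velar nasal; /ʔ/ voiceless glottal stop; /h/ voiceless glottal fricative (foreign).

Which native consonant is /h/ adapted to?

/x/ is closest: same manner (fricative), place distance 2 (glottal→velar), same voicing; total 2. Next closest is /ʔ/ at distance 4.

x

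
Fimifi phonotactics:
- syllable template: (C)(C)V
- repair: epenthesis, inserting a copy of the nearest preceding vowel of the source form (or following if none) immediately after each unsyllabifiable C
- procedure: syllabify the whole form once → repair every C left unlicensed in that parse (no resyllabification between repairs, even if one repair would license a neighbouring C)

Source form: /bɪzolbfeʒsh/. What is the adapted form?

The consonants /l/, /ʒ/, /s/, /h/ cannot be parsed into a legal (C)(C)V syllable (no codas are permitted; onsets may contain at most 2 consonants).
Each unlicensed consonant becomes the onset of a new syllable: /l/ → /lo/, /ʒ/ → /ʒe/, /s/ → /se/, /h/ → /he/.

bɪzolobfeʒesehe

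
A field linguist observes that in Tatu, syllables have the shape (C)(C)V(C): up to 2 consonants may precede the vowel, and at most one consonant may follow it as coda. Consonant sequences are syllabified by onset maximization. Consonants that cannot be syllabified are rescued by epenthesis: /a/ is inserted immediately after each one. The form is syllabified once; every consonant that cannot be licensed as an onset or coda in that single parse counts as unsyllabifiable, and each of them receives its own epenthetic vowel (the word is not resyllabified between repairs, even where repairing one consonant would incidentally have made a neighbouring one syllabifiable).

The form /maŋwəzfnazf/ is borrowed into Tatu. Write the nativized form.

Under (C)(C)V(C), the unsyllabifiable consonants are /f/ (at most one coda consonant is licensed; onsets may contain at most 2 consonants).
Epenthesis after each stranded consonant: /f/ → /fa/.

maŋwəzfnazfa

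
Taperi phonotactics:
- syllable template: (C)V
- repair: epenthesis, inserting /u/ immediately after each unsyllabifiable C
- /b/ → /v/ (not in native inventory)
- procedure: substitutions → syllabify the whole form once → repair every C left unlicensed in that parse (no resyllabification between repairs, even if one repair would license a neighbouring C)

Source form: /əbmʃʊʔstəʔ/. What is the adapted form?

Substitution: /b/ → /v/, giving /əvmʃʊʔstəʔ/.
Syllabifying with onset maximization leaves /v/, /m/, /ʔ/, /s/, /ʔ/ stranded (no codas are permitted; onsets are limited to one consonant).
Epenthesis after each stranded consonant: /v/ → /vu/, /m/ → /mu/, /ʔ/ → /ʔu/, /s/ → /su/, /ʔ/ → /ʔu/.

əvumuʃʊʔusutəʔu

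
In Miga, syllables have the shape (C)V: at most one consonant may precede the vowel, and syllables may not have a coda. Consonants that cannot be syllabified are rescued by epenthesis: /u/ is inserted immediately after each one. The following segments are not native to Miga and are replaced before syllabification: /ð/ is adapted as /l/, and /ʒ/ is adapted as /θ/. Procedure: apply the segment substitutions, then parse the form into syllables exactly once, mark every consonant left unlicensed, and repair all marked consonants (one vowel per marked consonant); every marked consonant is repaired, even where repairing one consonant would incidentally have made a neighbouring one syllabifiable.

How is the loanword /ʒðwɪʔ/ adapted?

Substitution: /ʒ/ → /θ/, /ð/ → /l/, giving /θlwɪʔ/.
The consonants /θ/, /l/, /ʔ/ cannot be parsed into a legal (C)V syllable (no codas are permitted; onsets are limited to one consonant).
Each unlicensed consonant becomes the onset of a new syllable: /θ/ → /θu/, /l/ → /lu/, /ʔ/ → /ʔu/.

θuluwɪʔu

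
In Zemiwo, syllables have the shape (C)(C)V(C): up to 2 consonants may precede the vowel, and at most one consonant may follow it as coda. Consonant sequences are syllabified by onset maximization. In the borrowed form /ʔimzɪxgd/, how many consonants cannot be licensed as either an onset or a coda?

2

Syllabifying with onset maximization leaves /g/, /d/ stranded (at most one coda consonant is licensed; onsets may contain at most 2 consonants).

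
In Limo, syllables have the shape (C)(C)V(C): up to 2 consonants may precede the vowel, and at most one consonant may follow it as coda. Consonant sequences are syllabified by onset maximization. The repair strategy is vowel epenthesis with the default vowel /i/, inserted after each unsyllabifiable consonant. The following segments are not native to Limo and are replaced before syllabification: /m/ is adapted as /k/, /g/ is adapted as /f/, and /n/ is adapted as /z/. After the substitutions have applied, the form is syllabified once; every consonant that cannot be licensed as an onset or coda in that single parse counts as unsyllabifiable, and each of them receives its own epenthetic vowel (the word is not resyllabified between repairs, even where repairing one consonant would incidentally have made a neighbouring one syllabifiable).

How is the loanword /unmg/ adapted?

uzkifi

Substitution: /n/ → /z/, /m/ → /k/, /g/ → /f/, giving /uzkf/.
Under (C)(C)V(C), the unsyllabifiable consonants are /k/, /f/ (at most one coda consonant is licensed; onsets may contain at most 2 consonants).
Epenthesis after each stranded consonant: /k/ → /ki/, /f/ → /fi/.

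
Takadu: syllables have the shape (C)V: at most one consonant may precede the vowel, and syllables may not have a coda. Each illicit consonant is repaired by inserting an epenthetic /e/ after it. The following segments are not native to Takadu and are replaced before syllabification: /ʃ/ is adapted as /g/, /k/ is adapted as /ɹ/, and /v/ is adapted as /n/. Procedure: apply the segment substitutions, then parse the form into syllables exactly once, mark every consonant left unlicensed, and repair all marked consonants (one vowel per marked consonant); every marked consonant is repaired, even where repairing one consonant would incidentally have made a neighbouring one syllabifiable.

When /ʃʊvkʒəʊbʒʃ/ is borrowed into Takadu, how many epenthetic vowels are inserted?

After substitution the input is /gʊnɹʒəʊbʒg/.
The unsyllabifiable consonants are /n/, /ɹ/, /b/, /ʒ/, /g/; each receives one epenthetic vowel.

5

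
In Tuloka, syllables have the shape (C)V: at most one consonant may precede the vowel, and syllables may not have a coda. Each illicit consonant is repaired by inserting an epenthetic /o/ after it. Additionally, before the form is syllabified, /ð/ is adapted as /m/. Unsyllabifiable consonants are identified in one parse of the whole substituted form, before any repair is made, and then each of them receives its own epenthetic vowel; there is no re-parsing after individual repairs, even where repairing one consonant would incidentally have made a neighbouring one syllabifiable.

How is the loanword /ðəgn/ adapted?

məgono

Substitution: /ð/ → /m/, giving /məgn/.
Syllabifying with onset maximization leaves /g/, /n/ stranded (no codas are permitted; onsets are limited to one consonant).
Inserting the epenthetic vowel yields /g/ → /go/, /n/ → /no/.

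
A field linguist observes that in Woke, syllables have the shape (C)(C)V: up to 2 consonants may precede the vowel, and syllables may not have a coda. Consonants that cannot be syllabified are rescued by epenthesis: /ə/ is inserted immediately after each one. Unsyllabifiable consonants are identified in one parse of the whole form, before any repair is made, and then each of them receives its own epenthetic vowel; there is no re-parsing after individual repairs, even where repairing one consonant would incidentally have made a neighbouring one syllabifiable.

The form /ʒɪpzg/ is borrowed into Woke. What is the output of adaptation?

Under (C)(C)V, the unsyllabifiable consonants are /p/, /z/, /g/ (no codas are permitted; onsets may contain at most 2 consonants).
Each unlicensed consonant becomes the onset of a new syllable: /p/ → /pə/, /z/ → /zə/, /g/ → /gə/.

ʒɪpəzəgə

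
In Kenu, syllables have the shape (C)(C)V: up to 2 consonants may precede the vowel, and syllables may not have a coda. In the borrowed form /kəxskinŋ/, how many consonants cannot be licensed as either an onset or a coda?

3

Syllabifying with onset maximization leaves /x/, /n/, /ŋ/ stranded (no codas are permitted; onsets may contain at most 2 consonants).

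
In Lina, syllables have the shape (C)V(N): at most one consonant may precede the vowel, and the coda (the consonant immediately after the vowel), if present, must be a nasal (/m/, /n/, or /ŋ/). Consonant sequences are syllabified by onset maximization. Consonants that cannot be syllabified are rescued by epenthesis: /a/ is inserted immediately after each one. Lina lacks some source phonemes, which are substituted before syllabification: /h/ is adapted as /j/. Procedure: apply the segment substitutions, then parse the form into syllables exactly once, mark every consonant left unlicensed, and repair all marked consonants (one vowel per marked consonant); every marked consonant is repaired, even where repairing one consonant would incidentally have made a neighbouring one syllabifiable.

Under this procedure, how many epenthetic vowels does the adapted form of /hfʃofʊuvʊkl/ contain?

4

After substitution the input is /jfʃofʊuvʊkl/.
The unsyllabifiable consonants are /j/, /f/, /k/, /l/; each receives one epenthetic vowel.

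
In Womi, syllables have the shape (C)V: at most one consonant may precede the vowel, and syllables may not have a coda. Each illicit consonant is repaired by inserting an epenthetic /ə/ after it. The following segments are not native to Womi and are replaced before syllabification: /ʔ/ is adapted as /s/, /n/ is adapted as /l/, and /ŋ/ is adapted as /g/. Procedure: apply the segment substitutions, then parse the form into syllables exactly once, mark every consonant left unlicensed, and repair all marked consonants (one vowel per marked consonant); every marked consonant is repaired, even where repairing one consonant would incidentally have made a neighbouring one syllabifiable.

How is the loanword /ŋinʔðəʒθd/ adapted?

Substitution: /ŋ/ → /g/, /n/ → /l/, /ʔ/ → /s/, giving /gilsðəʒθd/.
The consonants /l/, /s/, /ʒ/, /θ/, /d/ cannot be parsed into a legal (C)V syllable (no codas are permitted; onsets are limited to one consonant).
Epenthesis after each stranded consonant: /l/ → /lə/, /s/ → /sə/, /ʒ/ → /ʒə/, /θ/ → /θə/, /d/ → /də/.

giləsəðəʒəθədə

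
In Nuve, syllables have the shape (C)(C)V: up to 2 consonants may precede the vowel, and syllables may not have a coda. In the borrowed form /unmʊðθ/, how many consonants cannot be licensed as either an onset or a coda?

Under (C)(C)V, the unsyllabifiable consonants are /ð/, /θ/ (no codas are permitted; onsets may contain at most 2 consonants).

2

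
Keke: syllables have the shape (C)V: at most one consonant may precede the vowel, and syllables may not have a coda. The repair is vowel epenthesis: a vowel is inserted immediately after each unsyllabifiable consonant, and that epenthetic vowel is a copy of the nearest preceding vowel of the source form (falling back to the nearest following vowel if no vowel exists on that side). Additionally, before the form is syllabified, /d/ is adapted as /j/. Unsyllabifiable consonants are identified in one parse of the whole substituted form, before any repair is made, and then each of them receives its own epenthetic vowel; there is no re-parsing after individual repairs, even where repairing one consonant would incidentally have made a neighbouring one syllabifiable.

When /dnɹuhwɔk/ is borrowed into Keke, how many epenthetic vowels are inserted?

After substitution the input is /jnɹuhwɔk/.
The unsyllabifiable consonants are /j/, /n/, /h/, /k/; each receives one epenthetic vowel.

4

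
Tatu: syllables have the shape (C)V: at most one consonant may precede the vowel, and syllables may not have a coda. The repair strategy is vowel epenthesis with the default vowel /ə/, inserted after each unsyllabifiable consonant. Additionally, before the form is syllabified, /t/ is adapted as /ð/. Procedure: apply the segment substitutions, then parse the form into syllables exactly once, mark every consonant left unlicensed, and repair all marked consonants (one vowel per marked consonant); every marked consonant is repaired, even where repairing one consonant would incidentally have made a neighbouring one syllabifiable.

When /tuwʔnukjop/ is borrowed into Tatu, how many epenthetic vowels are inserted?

4

After substitution the input is /ðuwʔnukjop/.
The unsyllabifiable consonants are /w/, /ʔ/, /k/, /p/; each receives one epenthetic vowel.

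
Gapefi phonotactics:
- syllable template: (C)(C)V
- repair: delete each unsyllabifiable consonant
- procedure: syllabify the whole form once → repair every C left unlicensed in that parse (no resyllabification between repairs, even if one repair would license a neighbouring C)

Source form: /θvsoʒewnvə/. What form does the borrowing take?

Syllabifying with onset maximization leaves /θ/, /w/ stranded (no codas are permitted; onsets may contain at most 2 consonants).
Deleting the stranded consonants removes /θ/, /w/.

vsoʒenvə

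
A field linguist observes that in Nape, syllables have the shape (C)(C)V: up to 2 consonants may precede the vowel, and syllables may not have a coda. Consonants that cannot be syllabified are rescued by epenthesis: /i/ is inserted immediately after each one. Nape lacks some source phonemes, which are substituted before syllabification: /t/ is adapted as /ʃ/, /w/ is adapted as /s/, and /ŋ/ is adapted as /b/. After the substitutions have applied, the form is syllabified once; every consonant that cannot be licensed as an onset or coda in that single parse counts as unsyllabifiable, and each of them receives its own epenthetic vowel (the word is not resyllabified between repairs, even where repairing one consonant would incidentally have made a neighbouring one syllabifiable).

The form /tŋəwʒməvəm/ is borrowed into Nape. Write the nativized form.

ʃbəsiʒməvəmi

Substitution: /t/ → /ʃ/, /ŋ/ → /b/, /w/ → /s/, giving /ʃbəsʒməvəm/.
Under (C)(C)V, the unsyllabifiable consonants are /s/, /m/ (no codas are permitted; onsets may contain at most 2 consonants).
Epenthesis after each stranded consonant: /s/ → /si/, /m/ → /mi/.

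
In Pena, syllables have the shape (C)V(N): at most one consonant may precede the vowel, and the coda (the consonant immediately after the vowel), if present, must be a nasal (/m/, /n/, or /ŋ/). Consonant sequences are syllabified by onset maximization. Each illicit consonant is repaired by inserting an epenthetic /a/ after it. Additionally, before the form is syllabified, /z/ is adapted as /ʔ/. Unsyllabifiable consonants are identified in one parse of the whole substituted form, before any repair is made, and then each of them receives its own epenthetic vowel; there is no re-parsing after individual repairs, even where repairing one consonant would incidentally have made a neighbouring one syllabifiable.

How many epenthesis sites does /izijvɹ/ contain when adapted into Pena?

After substitution the input is /iʔijvɹ/.
The unsyllabifiable consonants are /j/, /v/, /ɹ/; each receives one epenthetic vowel.

3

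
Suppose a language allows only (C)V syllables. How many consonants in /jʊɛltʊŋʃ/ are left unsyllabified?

3

Syllabifying with onset maximization leaves /l/, /ŋ/, /ʃ/ stranded (no codas are permitted; onsets are limited to one consonant).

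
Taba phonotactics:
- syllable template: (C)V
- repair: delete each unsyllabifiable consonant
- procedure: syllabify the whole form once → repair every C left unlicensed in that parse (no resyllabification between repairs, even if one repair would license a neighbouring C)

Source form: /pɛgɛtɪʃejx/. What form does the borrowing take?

Under (C)V, the unsyllabifiable consonants are /j/, /x/ (no codas are permitted; onsets are limited to one consonant).
Deleting the stranded consonants removes /j/, /x/.

pɛgɛtɪʃe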